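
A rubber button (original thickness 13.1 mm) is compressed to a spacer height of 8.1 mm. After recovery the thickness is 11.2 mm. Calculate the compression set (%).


CS = (t0 - recovered) / (t0 - ts) * 100
= (13.1 - 11.2) / (13.1 - 8.1) * 100
= 1.9 / 5.0 * 100
= 38.0%

38.0%


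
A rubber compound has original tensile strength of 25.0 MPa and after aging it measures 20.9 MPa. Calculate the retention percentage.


Retention = aged / original * 100
= 20.9 / 25.0 * 100
= 83.6%

83.6%


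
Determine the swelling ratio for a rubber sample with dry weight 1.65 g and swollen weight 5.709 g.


Q = W_swollen / W_dry
Q = 5.709 / 1.65
Q = 3.46

Q = 3.46


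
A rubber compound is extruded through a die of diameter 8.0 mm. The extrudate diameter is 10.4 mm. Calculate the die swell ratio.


Die swell ratio = D_extrudate / D_die
= 10.4 / 8.0
= 1.3

Die swell = 1.3


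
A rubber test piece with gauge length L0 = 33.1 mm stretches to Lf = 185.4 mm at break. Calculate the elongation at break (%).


Elongation = (Lf - L0) / L0 * 100
= (185.4 - 33.1) / 33.1 * 100
= 152.3 / 33.1 * 100
= 460.1%

460.1%


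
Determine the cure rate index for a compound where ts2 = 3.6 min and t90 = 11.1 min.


CRI = 100 / (t90 - ts2)
= 100 / (11.1 - 3.6)
= 100 / 7.5
= 13.33 min^-1

13.33 min^-1


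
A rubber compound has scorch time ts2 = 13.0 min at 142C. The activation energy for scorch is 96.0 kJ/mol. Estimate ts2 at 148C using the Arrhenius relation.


Convert temperatures: T1 = 142 + 273.15 = 415.15 K, T2 = 148 + 273.15 = 421.15 K
ts2_new = 13.0 * exp(96000 / 8.314 * (1/421.15 - 1/415.15))
1/T2 - 1/T1 = -3.4317e-05
ts2_new = 8.75 min

8.75 min


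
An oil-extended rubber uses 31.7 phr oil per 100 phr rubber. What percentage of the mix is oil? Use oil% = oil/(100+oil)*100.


Oil % = oil / (100 + oil) * 100
= 31.7 / (100 + 31.7) * 100
= 31.7 / 131.7 * 100
= 24.07%

24.07%


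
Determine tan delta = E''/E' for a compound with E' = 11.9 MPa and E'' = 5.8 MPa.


tan delta = E'' / E'
= 5.8 / 11.9
= 0.4874

tan delta = 0.4874


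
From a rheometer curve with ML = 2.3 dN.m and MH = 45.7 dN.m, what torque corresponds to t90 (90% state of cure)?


M90 = ML + 0.9 * (MH - ML)
M90 = 2.3 + 0.9 * (45.7 - 2.3)
M90 = 2.3 + 0.9 * 43.4
M90 = 41.36 dN.m

41.36 dN.m


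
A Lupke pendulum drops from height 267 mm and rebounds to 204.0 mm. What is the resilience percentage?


Resilience = h_rebound / h_drop * 100
= 204.0 / 267 * 100
= 76.4%

76.4%


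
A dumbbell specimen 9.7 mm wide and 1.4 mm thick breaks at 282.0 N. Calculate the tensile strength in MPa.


Area = width * thickness = 9.7 * 1.4 = 13.58 mm^2
TS = force / area = 282.0 / 13.58 = 20.77 MPa

20.77 MPa


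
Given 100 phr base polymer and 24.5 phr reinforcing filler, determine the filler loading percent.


Filler % = filler / (rubber + filler) * 100
= 24.5 / (100 + 24.5) * 100
= 24.5 / 124.5 * 100
= 19.68%

19.68%


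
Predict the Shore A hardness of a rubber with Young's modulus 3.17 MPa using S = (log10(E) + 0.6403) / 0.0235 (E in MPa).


log10(E) = 0.0235*S - 0.6403  =>  S = (log10(E) + 0.6403) / 0.0235
log10(3.17) = 0.501059
S = (0.501059 + 0.6403) / 0.0235 = 1.141359 / 0.0235
S = 48.6

Shore A = 48.6


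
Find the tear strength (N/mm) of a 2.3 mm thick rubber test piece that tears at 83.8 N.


Tear strength = force / thickness
= 83.8 / 2.3
= 36.43 N/mm

36.43 N/mm


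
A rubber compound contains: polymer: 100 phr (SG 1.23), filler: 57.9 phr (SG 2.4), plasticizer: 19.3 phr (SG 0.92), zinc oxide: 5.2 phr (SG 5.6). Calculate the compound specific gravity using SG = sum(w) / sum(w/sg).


Sum of weights = 182.4
Volume contributions:
  polymer: 100/1.23 = 81.3008
  filler: 57.9/2.4 = 24.1250
  plasticizer: 19.3/0.92 = 20.9783
  zinc oxide: 5.2/5.6 = 0.9286
Sum of volumes = 127.3326
SG = 182.4 / 127.3326 = 1.432

SG = 1.432


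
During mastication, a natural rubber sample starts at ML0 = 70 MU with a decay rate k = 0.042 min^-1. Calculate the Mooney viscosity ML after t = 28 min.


ML = ML0 * exp(-k * t)
ML = 70 * exp(-0.042 * 28)
ML = 70 * 0.3085
ML = 21.6 MU

21.6 MU


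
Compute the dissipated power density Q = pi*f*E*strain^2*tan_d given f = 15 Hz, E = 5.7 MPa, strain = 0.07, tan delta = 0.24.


Q = pi * f * E * strain^2 * tan_d
= pi * 15 * 5.7 * 0.07^2 * 0.24
= pi * 15 * 5.7 * 0.0049 * 0.24
= 0.3159

Q = 0.3159


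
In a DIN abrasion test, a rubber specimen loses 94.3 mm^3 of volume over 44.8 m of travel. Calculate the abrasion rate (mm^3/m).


Rate = volume_loss / distance
= 94.3 / 44.8
= 2.105 mm^3/m

2.105 mm^3/m


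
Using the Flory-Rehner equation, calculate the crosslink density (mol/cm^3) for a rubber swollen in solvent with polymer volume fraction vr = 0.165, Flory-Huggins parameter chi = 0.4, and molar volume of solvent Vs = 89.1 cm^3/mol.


ln(1 - vr) = ln(1 - 0.165) = -0.1803
Numerator = -((-0.1803) + 0.165 + 0.4 * 0.165^2) = 0.0044
Denominator = 89.1 * (0.165^(1/3) - 0.165/2) = 41.5189
nu = 0.0044 / 41.5189 = 1.0678e-04 mol/cm^3

1.0678e-04 mol/cm^3


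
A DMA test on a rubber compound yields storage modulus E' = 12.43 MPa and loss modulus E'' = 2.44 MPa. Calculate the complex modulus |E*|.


|E*| = sqrt(E'^2 + E''^2)
= sqrt(12.43^2 + 2.44^2)
= sqrt(154.5049 + 5.9536)
= 12.667 MPa

12.667 MPa


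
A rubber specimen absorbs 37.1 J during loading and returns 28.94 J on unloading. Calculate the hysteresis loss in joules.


Hysteresis loss = loading - unloading
= 37.1 - 28.94
= 8.16 J

8.16 J


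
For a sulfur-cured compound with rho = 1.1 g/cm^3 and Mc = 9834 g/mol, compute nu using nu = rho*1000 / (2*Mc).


nu = rho * 1000 / (2 * Mc)
nu = 1.1 * 1000 / (2 * 9834)
nu = 1100.0 / 19668
nu = 0.0559 mol/L

0.0559 mol/L


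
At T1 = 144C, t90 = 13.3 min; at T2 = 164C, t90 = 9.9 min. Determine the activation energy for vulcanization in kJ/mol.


T1 = 417.15 K, T2 = 437.15 K
1/T1 - 1/T2 = 1.0967e-04
ln(t1/t2) = ln(13.3/9.9) = 0.2952
Ea = 8.314 * 0.2952 / 1.0967e-04 = 22380.1081 J/mol
Ea = 22.38 kJ/mol

22.38 kJ/mol


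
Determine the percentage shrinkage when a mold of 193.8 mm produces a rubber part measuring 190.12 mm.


Shrinkage = (mold - part) / mold * 100
= (193.8 - 190.12) / 193.8 * 100
= 3.68 / 193.8 * 100
= 1.9%

1.9%


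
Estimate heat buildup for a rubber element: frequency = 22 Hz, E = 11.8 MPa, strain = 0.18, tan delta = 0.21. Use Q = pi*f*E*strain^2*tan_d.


Q = pi * f * E * strain^2 * tan_d
= pi * 22 * 11.8 * 0.18^2 * 0.21
= pi * 22 * 11.8 * 0.0324 * 0.21
= 5.5491

Q = 5.5491


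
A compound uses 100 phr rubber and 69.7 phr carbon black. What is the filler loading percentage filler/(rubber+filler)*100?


Filler % = filler / (rubber + filler) * 100
= 69.7 / (100 + 69.7) * 100
= 69.7 / 169.7 * 100
= 41.07%

41.07%


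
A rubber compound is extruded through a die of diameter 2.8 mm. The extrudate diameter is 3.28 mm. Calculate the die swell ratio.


Die swell ratio = D_extrudate / D_die
= 3.28 / 2.8
= 1.171

Die swell = 1.171


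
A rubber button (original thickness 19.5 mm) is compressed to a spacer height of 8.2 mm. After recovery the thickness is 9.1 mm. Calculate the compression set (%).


CS = (t0 - recovered) / (t0 - ts) * 100
= (19.5 - 9.1) / (19.5 - 8.2) * 100
= 10.4 / 11.3 * 100
= 92.0%

92.0%


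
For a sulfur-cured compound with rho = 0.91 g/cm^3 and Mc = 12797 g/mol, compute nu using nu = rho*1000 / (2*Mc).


nu = rho * 1000 / (2 * Mc)
nu = 0.91 * 1000 / (2 * 12797)
nu = 910.0 / 25594
nu = 0.0356 mol/L

0.0356 mol/L


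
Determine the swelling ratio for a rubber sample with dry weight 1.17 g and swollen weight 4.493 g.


Q = W_swollen / W_dry
Q = 4.493 / 1.17
Q = 3.84

Q = 3.84


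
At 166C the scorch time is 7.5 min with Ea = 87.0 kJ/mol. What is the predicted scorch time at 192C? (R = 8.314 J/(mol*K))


Convert temperatures: T1 = 166 + 273.15 = 439.15 K, T2 = 192 + 273.15 = 465.15 K
ts2_new = 7.5 * exp(87000 / 8.314 * (1/465.15 - 1/439.15))
1/T2 - 1/T1 = -1.2728e-04
ts2_new = 1.98 min

1.98 min


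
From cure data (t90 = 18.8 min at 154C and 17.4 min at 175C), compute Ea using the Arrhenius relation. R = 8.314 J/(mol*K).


T1 = 427.15 K, T2 = 448.15 K
1/T1 - 1/T2 = 1.0970e-04
ln(t1/t2) = ln(18.8/17.4) = 0.0774
Ea = 8.314 * 0.0774 / 1.0970e-04 = 5864.9007 J/mol
Ea = 5.86 kJ/mol

5.86 kJ/mol


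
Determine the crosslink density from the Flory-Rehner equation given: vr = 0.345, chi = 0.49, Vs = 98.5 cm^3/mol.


ln(1 - vr) = ln(1 - 0.345) = -0.4231
Numerator = -((-0.4231) + 0.345 + 0.49 * 0.345^2) = 0.0198
Denominator = 98.5 * (0.345^(1/3) - 0.345/2) = 52.0925
nu = 0.0198 / 52.0925 = 3.8005e-04 mol/cm^3

3.8005e-04 mol/cm^3


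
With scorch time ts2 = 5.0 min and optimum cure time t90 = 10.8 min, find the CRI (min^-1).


CRI = 100 / (t90 - ts2)
= 100 / (10.8 - 5.0)
= 100 / 5.8
= 17.24 min^-1

17.24 min^-1


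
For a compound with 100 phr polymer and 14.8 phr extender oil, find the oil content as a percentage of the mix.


Oil % = oil / (100 + oil) * 100
= 14.8 / (100 + 14.8) * 100
= 14.8 / 114.8 * 100
= 12.89%

12.89%


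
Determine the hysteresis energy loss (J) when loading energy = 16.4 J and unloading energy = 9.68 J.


Hysteresis loss = loading - unloading
= 16.4 - 9.68
= 6.72 J

6.72 J


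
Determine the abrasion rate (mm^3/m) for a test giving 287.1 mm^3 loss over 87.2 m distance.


Rate = volume_loss / distance
= 287.1 / 87.2
= 3.292 mm^3/m

3.292 mm^3/m


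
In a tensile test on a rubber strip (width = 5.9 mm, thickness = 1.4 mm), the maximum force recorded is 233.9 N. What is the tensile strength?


Area = width * thickness = 5.9 * 1.4 = 8.26 mm^2
TS = force / area = 233.9 / 8.26 = 28.32 MPa

28.32 MPa


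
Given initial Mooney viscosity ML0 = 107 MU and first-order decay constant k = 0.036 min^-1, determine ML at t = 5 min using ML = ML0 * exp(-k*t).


ML = ML0 * exp(-k * t)
ML = 107 * exp(-0.036 * 5)
ML = 107 * 0.8353
ML = 89.37 MU

89.37 MU


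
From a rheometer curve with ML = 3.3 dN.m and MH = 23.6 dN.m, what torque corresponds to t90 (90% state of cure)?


M90 = ML + 0.9 * (MH - ML)
M90 = 3.3 + 0.9 * (23.6 - 3.3)
M90 = 3.3 + 0.9 * 20.3
M90 = 21.57 dN.m

21.57 dN.m


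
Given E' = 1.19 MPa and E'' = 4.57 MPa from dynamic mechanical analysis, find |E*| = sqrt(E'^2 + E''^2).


|E*| = sqrt(E'^2 + E''^2)
= sqrt(1.19^2 + 4.57^2)
= sqrt(1.4161 + 20.8849)
= 4.722 MPa

4.722 MPa


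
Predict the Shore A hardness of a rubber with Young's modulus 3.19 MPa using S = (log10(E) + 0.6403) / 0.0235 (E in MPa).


log10(E) = 0.0235*S - 0.6403  =>  S = (log10(E) + 0.6403) / 0.0235
log10(3.19) = 0.503791
S = (0.503791 + 0.6403) / 0.0235 = 1.144091 / 0.0235
S = 48.7

Shore A = 48.7


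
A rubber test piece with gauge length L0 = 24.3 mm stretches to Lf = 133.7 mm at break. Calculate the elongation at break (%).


Elongation = (Lf - L0) / L0 * 100
= (133.7 - 24.3) / 24.3 * 100
= 109.4 / 24.3 * 100
= 450.2%

450.2%


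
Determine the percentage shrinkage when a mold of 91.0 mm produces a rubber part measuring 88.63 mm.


Shrinkage = (mold - part) / mold * 100
= (91.0 - 88.63) / 91.0 * 100
= 2.37 / 91.0 * 100
= 2.6%

2.6%


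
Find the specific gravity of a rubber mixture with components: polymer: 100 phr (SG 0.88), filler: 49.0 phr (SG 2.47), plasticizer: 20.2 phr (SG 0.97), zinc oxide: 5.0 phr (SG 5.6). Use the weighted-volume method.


Sum of weights = 174.2
Volume contributions:
  polymer: 100/0.88 = 113.6364
  filler: 49.0/2.47 = 19.8381
  plasticizer: 20.2/0.97 = 20.8247
  zinc oxide: 5.0/5.6 = 0.8929
Sum of volumes = 155.1920
SG = 174.2 / 155.1920 = 1.122

SG = 1.122


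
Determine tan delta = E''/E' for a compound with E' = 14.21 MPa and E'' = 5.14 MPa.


tan delta = E'' / E'
= 5.14 / 14.21
= 0.3617

tan delta = 0.3617


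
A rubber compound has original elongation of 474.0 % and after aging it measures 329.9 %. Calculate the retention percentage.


Retention = aged / original * 100
= 329.9 / 474.0 * 100
= 69.6%

69.6%


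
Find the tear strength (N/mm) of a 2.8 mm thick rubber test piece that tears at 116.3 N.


Tear strength = force / thickness
= 116.3 / 2.8
= 41.54 N/mm

41.54 N/mm


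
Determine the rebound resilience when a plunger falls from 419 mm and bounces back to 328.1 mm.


Resilience = h_rebound / h_drop * 100
= 328.1 / 419 * 100
= 78.3%

78.3%


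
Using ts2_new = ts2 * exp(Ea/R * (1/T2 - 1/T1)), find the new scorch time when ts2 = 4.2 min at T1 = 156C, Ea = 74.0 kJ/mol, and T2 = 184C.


Convert temperatures: T1 = 156 + 273.15 = 429.15 K, T2 = 184 + 273.15 = 457.15 K
ts2_new = 4.2 * exp(74000 / 8.314 * (1/457.15 - 1/429.15))
1/T2 - 1/T1 = -1.4272e-04
ts2_new = 1.18 min

1.18 min


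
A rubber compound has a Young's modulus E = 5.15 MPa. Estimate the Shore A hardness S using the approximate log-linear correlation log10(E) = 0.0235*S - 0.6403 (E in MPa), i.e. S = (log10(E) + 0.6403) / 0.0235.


log10(E) = 0.0235*S - 0.6403  =>  S = (log10(E) + 0.6403) / 0.0235
log10(5.15) = 0.711807
S = (0.711807 + 0.6403) / 0.0235 = 1.352107 / 0.0235
S = 57.5

Shore A = 57.5


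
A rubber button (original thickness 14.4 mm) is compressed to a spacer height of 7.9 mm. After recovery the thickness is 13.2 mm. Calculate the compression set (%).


CS = (t0 - recovered) / (t0 - ts) * 100
= (14.4 - 13.2) / (14.4 - 7.9) * 100
= 1.2 / 6.5 * 100
= 18.5%

18.5%


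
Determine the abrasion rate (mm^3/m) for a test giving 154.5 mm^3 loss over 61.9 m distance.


Rate = volume_loss / distance
= 154.5 / 61.9
= 2.496 mm^3/m

2.496 mm^3/m


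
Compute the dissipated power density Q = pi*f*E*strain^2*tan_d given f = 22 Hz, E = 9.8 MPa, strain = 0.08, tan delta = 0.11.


Q = pi * f * E * strain^2 * tan_d
= pi * 22 * 9.8 * 0.08^2 * 0.11
= pi * 22 * 9.8 * 0.0064 * 0.11
= 0.4768

Q = 0.4768


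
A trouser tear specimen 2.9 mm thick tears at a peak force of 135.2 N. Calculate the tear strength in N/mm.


Tear strength = force / thickness
= 135.2 / 2.9
= 46.62 N/mm

46.62 N/mm


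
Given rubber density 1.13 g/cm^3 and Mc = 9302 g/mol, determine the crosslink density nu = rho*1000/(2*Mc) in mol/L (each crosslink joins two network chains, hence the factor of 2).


nu = rho * 1000 / (2 * Mc)
nu = 1.13 * 1000 / (2 * 9302)
nu = 1130.0 / 18604
nu = 0.0607 mol/L

0.0607 mol/L


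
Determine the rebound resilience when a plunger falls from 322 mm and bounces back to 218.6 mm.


Resilience = h_rebound / h_drop * 100
= 218.6 / 322 * 100
= 67.9%

67.9%


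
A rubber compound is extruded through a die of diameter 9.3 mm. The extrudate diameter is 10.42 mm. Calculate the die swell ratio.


Die swell ratio = D_extrudate / D_die
= 10.42 / 9.3
= 1.12

Die swell = 1.12


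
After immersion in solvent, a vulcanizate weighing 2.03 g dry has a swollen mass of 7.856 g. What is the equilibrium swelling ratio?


Q = W_swollen / W_dry
Q = 7.856 / 2.03
Q = 3.87

Q = 3.87


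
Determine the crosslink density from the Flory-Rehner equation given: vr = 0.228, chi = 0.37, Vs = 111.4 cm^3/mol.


ln(1 - vr) = ln(1 - 0.228) = -0.2588
Numerator = -((-0.2588) + 0.228 + 0.37 * 0.228^2) = 0.0115
Denominator = 111.4 * (0.228^(1/3) - 0.228/2) = 55.3559
nu = 0.0115 / 55.3559 = 2.0841e-04 mol/cm^3

2.0841e-04 mol/cm^3


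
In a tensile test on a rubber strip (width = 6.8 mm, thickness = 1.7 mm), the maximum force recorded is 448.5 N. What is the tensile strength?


Area = width * thickness = 6.8 * 1.7 = 11.56 mm^2
TS = force / area = 448.5 / 11.56 = 38.8 MPa

38.8 MPa


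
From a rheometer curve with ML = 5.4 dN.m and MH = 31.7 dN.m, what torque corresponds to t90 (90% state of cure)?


M90 = ML + 0.9 * (MH - ML)
M90 = 5.4 + 0.9 * (31.7 - 5.4)
M90 = 5.4 + 0.9 * 26.3
M90 = 29.07 dN.m

29.07 dN.m


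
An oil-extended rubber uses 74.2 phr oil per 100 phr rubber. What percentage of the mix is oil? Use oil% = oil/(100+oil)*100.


Oil % = oil / (100 + oil) * 100
= 74.2 / (100 + 74.2) * 100
= 74.2 / 174.2 * 100
= 42.59%

42.59%


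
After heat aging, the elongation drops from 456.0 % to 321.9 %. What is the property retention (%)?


Retention = aged / original * 100
= 321.9 / 456.0 * 100
= 70.6%

70.6%


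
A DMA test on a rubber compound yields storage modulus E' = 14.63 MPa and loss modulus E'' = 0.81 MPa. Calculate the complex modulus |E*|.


|E*| = sqrt(E'^2 + E''^2)
= sqrt(14.63^2 + 0.81^2)
= sqrt(214.0369 + 0.6561)
= 14.652 MPa

14.652 MPa


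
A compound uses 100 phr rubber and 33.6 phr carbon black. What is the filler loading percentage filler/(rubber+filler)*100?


Filler % = filler / (rubber + filler) * 100
= 33.6 / (100 + 33.6) * 100
= 33.6 / 133.6 * 100
= 25.15%

25.15%


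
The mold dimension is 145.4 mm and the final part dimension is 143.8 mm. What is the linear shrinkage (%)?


Shrinkage = (mold - part) / mold * 100
= (145.4 - 143.8) / 145.4 * 100
= 1.6 / 145.4 * 100
= 1.1%

1.1%


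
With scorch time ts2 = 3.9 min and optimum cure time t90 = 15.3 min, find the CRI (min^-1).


CRI = 100 / (t90 - ts2)
= 100 / (15.3 - 3.9)
= 100 / 11.4
= 8.77 min^-1

8.77 min^-1


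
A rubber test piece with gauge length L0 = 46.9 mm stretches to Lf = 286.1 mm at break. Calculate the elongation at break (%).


Elongation = (Lf - L0) / L0 * 100
= (286.1 - 46.9) / 46.9 * 100
= 239.2 / 46.9 * 100
= 510.0%

510.0%


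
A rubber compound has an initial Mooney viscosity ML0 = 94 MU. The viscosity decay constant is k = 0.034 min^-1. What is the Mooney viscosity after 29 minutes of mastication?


ML = ML0 * exp(-k * t)
ML = 94 * exp(-0.034 * 29)
ML = 94 * 0.3731
ML = 35.07 MU

35.07 MU


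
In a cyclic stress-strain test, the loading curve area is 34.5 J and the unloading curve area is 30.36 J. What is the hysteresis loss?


Hysteresis loss = loading - unloading
= 34.5 - 30.36
= 4.14 J

4.14 J


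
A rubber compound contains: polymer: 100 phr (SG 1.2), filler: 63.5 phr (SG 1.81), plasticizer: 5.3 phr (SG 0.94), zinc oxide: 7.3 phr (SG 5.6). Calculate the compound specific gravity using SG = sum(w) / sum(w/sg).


Sum of weights = 176.1
Volume contributions:
  polymer: 100/1.2 = 83.3333
  filler: 63.5/1.81 = 35.0829
  plasticizer: 5.3/0.94 = 5.6383
  zinc oxide: 7.3/5.6 = 1.3036
Sum of volumes = 125.3581
SG = 176.1 / 125.3581 = 1.405

SG = 1.405


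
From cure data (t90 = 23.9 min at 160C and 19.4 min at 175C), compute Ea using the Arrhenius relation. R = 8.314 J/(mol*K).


T1 = 433.15 K, T2 = 448.15 K
1/T1 - 1/T2 = 7.7273e-05
ln(t1/t2) = ln(23.9/19.4) = 0.2086
Ea = 8.314 * 0.2086 / 7.7273e-05 = 22444.2973 J/mol
Ea = 22.44 kJ/mol

22.44 kJ/mol


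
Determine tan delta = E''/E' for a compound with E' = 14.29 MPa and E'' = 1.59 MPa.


tan delta = E'' / E'
= 1.59 / 14.29
= 0.1113

tan delta = 0.1113


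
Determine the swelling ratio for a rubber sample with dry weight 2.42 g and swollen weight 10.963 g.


Q = W_swollen / W_dry
Q = 10.963 / 2.42
Q = 4.53

Q = 4.53


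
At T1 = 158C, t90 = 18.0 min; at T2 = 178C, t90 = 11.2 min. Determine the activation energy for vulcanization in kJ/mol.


T1 = 431.15 K, T2 = 451.15 K
1/T1 - 1/T2 = 1.0282e-04
ln(t1/t2) = ln(18.0/11.2) = 0.4745
Ea = 8.314 * 0.4745 / 1.0282e-04 = 38364.2870 J/mol
Ea = 38.36 kJ/mol

38.36 kJ/mol


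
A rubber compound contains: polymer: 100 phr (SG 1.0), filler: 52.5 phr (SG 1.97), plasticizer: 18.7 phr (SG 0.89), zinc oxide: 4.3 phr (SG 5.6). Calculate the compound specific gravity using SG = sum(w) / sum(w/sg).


Sum of weights = 175.5
Volume contributions:
  polymer: 100/1.0 = 100.0000
  filler: 52.5/1.97 = 26.6497
  plasticizer: 18.7/0.89 = 21.0112
  zinc oxide: 4.3/5.6 = 0.7679
Sum of volumes = 148.4288
SG = 175.5 / 148.4288 = 1.182

SG = 1.182


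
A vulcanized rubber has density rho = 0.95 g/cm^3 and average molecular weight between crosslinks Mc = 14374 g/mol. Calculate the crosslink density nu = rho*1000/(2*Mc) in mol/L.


nu = rho * 1000 / (2 * Mc)
nu = 0.95 * 1000 / (2 * 14374)
nu = 950.0 / 28748
nu = 0.0330 mol/L

0.0330 mol/L


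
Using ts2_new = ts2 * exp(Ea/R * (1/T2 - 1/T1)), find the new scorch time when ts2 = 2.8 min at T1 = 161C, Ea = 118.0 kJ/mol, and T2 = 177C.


Convert temperatures: T1 = 161 + 273.15 = 434.15 K, T2 = 177 + 273.15 = 450.15 K
ts2_new = 2.8 * exp(118000 / 8.314 * (1/450.15 - 1/434.15))
1/T2 - 1/T1 = -8.1870e-05
ts2_new = 0.88 min

0.88 min


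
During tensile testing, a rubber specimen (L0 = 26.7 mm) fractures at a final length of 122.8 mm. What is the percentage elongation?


Elongation = (Lf - L0) / L0 * 100
= (122.8 - 26.7) / 26.7 * 100
= 96.1 / 26.7 * 100
= 359.9%

359.9%


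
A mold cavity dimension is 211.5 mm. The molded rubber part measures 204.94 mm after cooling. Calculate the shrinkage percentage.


Shrinkage = (mold - part) / mold * 100
= (211.5 - 204.94) / 211.5 * 100
= 6.56 / 211.5 * 100
= 3.1%

3.1%


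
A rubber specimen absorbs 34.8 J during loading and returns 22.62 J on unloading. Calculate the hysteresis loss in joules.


Hysteresis loss = loading - unloading
= 34.8 - 22.62
= 12.18 J

12.18 J


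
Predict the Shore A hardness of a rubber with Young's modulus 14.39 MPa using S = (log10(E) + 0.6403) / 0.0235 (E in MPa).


log10(E) = 0.0235*S - 0.6403  =>  S = (log10(E) + 0.6403) / 0.0235
log10(14.39) = 1.158061
S = (1.158061 + 0.6403) / 0.0235 = 1.798361 / 0.0235
S = 76.5

Shore A = 76.5


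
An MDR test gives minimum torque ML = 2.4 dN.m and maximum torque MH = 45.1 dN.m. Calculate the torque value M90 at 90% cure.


M90 = ML + 0.9 * (MH - ML)
M90 = 2.4 + 0.9 * (45.1 - 2.4)
M90 = 2.4 + 0.9 * 42.7
M90 = 40.83 dN.m

40.83 dN.m


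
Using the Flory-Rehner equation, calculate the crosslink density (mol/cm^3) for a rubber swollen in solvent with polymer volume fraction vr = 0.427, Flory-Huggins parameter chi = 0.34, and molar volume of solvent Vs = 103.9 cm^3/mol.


ln(1 - vr) = ln(1 - 0.427) = -0.5569
Numerator = -((-0.5569) + 0.427 + 0.34 * 0.427^2) = 0.0679
Denominator = 103.9 * (0.427^(1/3) - 0.427/2) = 56.0566
nu = 0.0679 / 56.0566 = 0.0012 mol/cm^3

0.0012 mol/cm^3


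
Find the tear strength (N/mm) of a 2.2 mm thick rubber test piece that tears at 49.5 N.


Tear strength = force / thickness
= 49.5 / 2.2
= 22.5 N/mm

22.5 N/mm


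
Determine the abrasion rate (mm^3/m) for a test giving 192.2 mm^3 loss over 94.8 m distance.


Rate = volume_loss / distance
= 192.2 / 94.8
= 2.027 mm^3/m

2.027 mm^3/m


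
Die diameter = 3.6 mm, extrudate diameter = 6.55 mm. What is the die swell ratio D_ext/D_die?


Die swell ratio = D_extrudate / D_die
= 6.55 / 3.6
= 1.819

Die swell = 1.819


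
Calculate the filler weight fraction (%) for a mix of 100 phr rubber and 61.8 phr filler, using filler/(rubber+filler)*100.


Filler % = filler / (rubber + filler) * 100
= 61.8 / (100 + 61.8) * 100
= 61.8 / 161.8 * 100
= 38.2%

38.2%


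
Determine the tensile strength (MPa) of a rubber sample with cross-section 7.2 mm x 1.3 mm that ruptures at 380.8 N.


Area = width * thickness = 7.2 * 1.3 = 9.36 mm^2
TS = force / area = 380.8 / 9.36 = 40.68 MPa

40.68 MPa


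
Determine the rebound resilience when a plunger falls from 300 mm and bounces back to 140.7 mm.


Resilience = h_rebound / h_drop * 100
= 140.7 / 300 * 100
= 46.9%

46.9%


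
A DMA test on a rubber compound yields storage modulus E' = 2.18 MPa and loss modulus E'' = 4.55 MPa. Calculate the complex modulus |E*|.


|E*| = sqrt(E'^2 + E''^2)
= sqrt(2.18^2 + 4.55^2)
= sqrt(4.7524 + 20.7025)
= 5.045 MPa

5.045 MPa


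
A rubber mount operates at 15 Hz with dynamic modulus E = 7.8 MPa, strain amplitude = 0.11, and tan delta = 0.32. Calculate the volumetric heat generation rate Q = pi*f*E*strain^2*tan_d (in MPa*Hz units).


Q = pi * f * E * strain^2 * tan_d
= pi * 15 * 7.8 * 0.11^2 * 0.32
= pi * 15 * 7.8 * 0.0121 * 0.32
= 1.4232

Q = 1.4232


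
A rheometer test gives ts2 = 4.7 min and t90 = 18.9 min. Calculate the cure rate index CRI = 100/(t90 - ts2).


CRI = 100 / (t90 - ts2)
= 100 / (18.9 - 4.7)
= 100 / 14.2
= 7.04 min^-1

7.04 min^-1


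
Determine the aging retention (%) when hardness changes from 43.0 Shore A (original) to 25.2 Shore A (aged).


Retention = aged / original * 100
= 25.2 / 43.0 * 100
= 58.6%

58.6%


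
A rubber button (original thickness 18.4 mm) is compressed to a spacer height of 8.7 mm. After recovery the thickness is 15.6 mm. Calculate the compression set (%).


CS = (t0 - recovered) / (t0 - ts) * 100
= (18.4 - 15.6) / (18.4 - 8.7) * 100
= 2.8 / 9.7 * 100
= 28.9%

28.9%


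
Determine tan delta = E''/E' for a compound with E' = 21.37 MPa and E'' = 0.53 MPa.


tan delta = E'' / E'
= 0.53 / 21.37
= 0.0248

tan delta = 0.0248


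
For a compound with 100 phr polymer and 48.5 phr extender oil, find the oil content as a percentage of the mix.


Oil % = oil / (100 + oil) * 100
= 48.5 / (100 + 48.5) * 100
= 48.5 / 148.5 * 100
= 32.66%

32.66%


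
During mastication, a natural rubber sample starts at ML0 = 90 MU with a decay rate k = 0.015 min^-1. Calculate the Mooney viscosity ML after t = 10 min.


ML = ML0 * exp(-k * t)
ML = 90 * exp(-0.015 * 10)
ML = 90 * 0.8607
ML = 77.46 MU

77.46 MU


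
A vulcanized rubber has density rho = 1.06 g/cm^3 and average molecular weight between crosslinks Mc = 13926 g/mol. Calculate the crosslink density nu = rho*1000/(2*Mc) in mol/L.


nu = rho * 1000 / (2 * Mc)
nu = 1.06 * 1000 / (2 * 13926)
nu = 1060.0 / 27852
nu = 0.0381 mol/L

0.0381 mol/L


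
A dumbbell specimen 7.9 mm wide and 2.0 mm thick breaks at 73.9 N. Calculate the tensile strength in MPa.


Area = width * thickness = 7.9 * 2.0 = 15.8 mm^2
TS = force / area = 73.9 / 15.8 = 4.68 MPa

4.68 MPa


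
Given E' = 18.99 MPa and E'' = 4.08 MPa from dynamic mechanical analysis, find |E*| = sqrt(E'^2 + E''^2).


|E*| = sqrt(E'^2 + E''^2)
= sqrt(18.99^2 + 4.08^2)
= sqrt(360.6201 + 16.6464)
= 19.423 MPa

19.423 MPa


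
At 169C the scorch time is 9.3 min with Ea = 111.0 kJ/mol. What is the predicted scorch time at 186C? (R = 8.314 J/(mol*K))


Convert temperatures: T1 = 169 + 273.15 = 442.15 K, T2 = 186 + 273.15 = 459.15 K
ts2_new = 9.3 * exp(111000 / 8.314 * (1/459.15 - 1/442.15))
1/T2 - 1/T1 = -8.3738e-05
ts2_new = 3.04 min

3.04 min


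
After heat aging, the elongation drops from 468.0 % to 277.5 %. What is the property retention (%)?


Retention = aged / original * 100
= 277.5 / 468.0 * 100
= 59.3%

59.3%


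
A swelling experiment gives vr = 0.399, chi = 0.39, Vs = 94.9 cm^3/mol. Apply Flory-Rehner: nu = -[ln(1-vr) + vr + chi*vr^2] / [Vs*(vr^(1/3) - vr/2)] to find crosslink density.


ln(1 - vr) = ln(1 - 0.399) = -0.5092
Numerator = -((-0.5092) + 0.399 + 0.39 * 0.399^2) = 0.0481
Denominator = 94.9 * (0.399^(1/3) - 0.399/2) = 50.9321
nu = 0.0481 / 50.9321 = 9.4384e-04 mol/cm^3

9.4384e-04 mol/cm^3


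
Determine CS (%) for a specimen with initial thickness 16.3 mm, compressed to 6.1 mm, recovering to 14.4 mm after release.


CS = (t0 - recovered) / (t0 - ts) * 100
= (16.3 - 14.4) / (16.3 - 6.1) * 100
= 1.9 / 10.2 * 100
= 18.6%

18.6%


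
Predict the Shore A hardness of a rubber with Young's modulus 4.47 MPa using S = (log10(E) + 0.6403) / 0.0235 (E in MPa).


log10(E) = 0.0235*S - 0.6403  =>  S = (log10(E) + 0.6403) / 0.0235
log10(4.47) = 0.650308
S = (0.650308 + 0.6403) / 0.0235 = 1.290608 / 0.0235
S = 54.9

Shore A = 54.9


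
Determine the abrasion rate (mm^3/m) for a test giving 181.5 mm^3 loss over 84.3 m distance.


Rate = volume_loss / distance
= 181.5 / 84.3
= 2.153 mm^3/m

2.153 mm^3/m


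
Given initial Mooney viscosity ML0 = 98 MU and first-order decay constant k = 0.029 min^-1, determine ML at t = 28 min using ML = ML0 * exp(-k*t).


ML = ML0 * exp(-k * t)
ML = 98 * exp(-0.029 * 28)
ML = 98 * 0.4440
ML = 43.51 MU

43.51 MU


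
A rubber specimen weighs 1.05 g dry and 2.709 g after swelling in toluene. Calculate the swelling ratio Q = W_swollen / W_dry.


Q = W_swollen / W_dry
Q = 2.709 / 1.05
Q = 2.58

Q = 2.58


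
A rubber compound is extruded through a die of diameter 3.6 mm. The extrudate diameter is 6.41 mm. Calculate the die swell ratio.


Die swell ratio = D_extrudate / D_die
= 6.41 / 3.6
= 1.781

Die swell = 1.781


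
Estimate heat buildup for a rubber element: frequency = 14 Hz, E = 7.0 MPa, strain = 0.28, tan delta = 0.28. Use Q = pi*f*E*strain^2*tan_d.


Q = pi * f * E * strain^2 * tan_d
= pi * 14 * 7.0 * 0.28^2 * 0.28
= pi * 14 * 7.0 * 0.0784 * 0.28
= 6.7585

Q = 6.7585


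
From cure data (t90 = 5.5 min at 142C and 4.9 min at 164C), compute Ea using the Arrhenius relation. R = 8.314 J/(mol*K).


T1 = 415.15 K, T2 = 437.15 K
1/T1 - 1/T2 = 1.2122e-04
ln(t1/t2) = ln(5.5/4.9) = 0.1155
Ea = 8.314 * 0.1155 / 1.2122e-04 = 7922.3368 J/mol
Ea = 7.92 kJ/mol

7.92 kJ/mol


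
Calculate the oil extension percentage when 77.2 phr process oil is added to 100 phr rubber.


Oil % = oil / (100 + oil) * 100
= 77.2 / (100 + 77.2) * 100
= 77.2 / 177.2 * 100
= 43.57%

43.57%


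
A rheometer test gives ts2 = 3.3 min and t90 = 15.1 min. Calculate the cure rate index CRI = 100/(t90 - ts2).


CRI = 100 / (t90 - ts2)
= 100 / (15.1 - 3.3)
= 100 / 11.8
= 8.47 min^-1

8.47 min^-1


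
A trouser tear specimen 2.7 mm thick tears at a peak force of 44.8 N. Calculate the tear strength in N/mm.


Tear strength = force / thickness
= 44.8 / 2.7
= 16.59 N/mm

16.59 N/mm


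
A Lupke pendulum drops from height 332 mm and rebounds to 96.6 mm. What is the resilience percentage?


Resilience = h_rebound / h_drop * 100
= 96.6 / 332 * 100
= 29.1%

29.1%


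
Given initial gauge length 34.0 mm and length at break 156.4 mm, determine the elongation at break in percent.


Elongation = (Lf - L0) / L0 * 100
= (156.4 - 34.0) / 34.0 * 100
= 122.4 / 34.0 * 100
= 360.0%

360.0%


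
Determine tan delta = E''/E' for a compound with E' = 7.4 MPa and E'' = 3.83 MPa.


tan delta = E'' / E'
= 3.83 / 7.4
= 0.5176

tan delta = 0.5176


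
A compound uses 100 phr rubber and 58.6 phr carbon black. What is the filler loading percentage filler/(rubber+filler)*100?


Filler % = filler / (rubber + filler) * 100
= 58.6 / (100 + 58.6) * 100
= 58.6 / 158.6 * 100
= 36.95%

36.95%


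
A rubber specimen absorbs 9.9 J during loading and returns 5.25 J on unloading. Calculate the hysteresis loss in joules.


Hysteresis loss = loading - unloading
= 9.9 - 5.25
= 4.65 J

4.65 J


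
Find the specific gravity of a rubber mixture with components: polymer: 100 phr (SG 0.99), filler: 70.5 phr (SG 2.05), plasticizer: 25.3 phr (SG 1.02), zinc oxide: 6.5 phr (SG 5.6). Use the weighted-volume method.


Sum of weights = 202.3
Volume contributions:
  polymer: 100/0.99 = 101.0101
  filler: 70.5/2.05 = 34.3902
  plasticizer: 25.3/1.02 = 24.8039
  zinc oxide: 6.5/5.6 = 1.1607
Sum of volumes = 161.3650
SG = 202.3 / 161.3650 = 1.254

SG = 1.254


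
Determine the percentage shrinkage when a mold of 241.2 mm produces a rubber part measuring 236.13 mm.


Shrinkage = (mold - part) / mold * 100
= (241.2 - 236.13) / 241.2 * 100
= 5.07 / 241.2 * 100
= 2.1%

2.1%


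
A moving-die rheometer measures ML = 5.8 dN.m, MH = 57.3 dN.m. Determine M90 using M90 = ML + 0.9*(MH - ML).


M90 = ML + 0.9 * (MH - ML)
M90 = 5.8 + 0.9 * (57.3 - 5.8)
M90 = 5.8 + 0.9 * 51.5
M90 = 52.15 dN.m

52.15 dN.m


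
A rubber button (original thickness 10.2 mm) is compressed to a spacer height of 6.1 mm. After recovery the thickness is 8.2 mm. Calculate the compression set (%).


CS = (t0 - recovered) / (t0 - ts) * 100
= (10.2 - 8.2) / (10.2 - 6.1) * 100
= 2.0 / 4.1 * 100
= 48.8%

48.8%


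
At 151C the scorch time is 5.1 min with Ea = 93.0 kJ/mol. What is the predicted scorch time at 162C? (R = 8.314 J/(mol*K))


Convert temperatures: T1 = 151 + 273.15 = 424.15 K, T2 = 162 + 273.15 = 435.15 K
ts2_new = 5.1 * exp(93000 / 8.314 * (1/435.15 - 1/424.15))
1/T2 - 1/T1 = -5.9598e-05
ts2_new = 2.62 min

2.62 min


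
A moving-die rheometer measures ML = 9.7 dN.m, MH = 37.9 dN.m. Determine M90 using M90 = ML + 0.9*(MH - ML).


M90 = ML + 0.9 * (MH - ML)
M90 = 9.7 + 0.9 * (37.9 - 9.7)
M90 = 9.7 + 0.9 * 28.2
M90 = 35.08 dN.m

35.08 dN.m


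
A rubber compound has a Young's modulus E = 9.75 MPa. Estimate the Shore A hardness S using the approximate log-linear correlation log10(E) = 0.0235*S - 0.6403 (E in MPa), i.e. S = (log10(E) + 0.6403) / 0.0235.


log10(E) = 0.0235*S - 0.6403  =>  S = (log10(E) + 0.6403) / 0.0235
log10(9.75) = 0.989005
S = (0.989005 + 0.6403) / 0.0235 = 1.629305 / 0.0235
S = 69.3

Shore A = 69.3


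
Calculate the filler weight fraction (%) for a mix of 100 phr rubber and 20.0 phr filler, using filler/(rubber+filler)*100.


Filler % = filler / (rubber + filler) * 100
= 20.0 / (100 + 20.0) * 100
= 20.0 / 120.0 * 100
= 16.67%

16.67%


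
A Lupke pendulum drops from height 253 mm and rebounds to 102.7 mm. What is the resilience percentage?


Resilience = h_rebound / h_drop * 100
= 102.7 / 253 * 100
= 40.6%

40.6%


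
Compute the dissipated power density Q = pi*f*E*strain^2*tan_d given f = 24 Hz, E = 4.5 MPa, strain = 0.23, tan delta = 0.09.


Q = pi * f * E * strain^2 * tan_d
= pi * 24 * 4.5 * 0.23^2 * 0.09
= pi * 24 * 4.5 * 0.0529 * 0.09
= 1.6154

Q = 1.6154


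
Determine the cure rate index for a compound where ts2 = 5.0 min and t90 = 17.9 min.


CRI = 100 / (t90 - ts2)
= 100 / (17.9 - 5.0)
= 100 / 12.9
= 7.75 min^-1

7.75 min^-1


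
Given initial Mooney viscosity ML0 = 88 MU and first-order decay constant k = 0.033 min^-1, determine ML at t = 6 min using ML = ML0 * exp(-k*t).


ML = ML0 * exp(-k * t)
ML = 88 * exp(-0.033 * 6)
ML = 88 * 0.8204
ML = 72.19 MU

72.19 MU


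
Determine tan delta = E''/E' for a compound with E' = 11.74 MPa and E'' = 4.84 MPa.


tan delta = E'' / E'
= 4.84 / 11.74
= 0.4123

tan delta = 0.4123


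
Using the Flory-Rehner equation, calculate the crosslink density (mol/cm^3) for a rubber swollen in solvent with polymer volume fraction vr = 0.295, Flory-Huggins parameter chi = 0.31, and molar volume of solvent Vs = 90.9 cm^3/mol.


ln(1 - vr) = ln(1 - 0.295) = -0.3496
Numerator = -((-0.3496) + 0.295 + 0.31 * 0.295^2) = 0.0276
Denominator = 90.9 * (0.295^(1/3) - 0.295/2) = 47.1037
nu = 0.0276 / 47.1037 = 5.8551e-04 mol/cm^3

5.8551e-04 mol/cm^3


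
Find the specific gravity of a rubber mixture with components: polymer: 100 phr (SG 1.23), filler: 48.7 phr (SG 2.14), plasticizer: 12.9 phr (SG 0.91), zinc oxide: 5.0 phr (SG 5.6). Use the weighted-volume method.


Sum of weights = 166.6
Volume contributions:
  polymer: 100/1.23 = 81.3008
  filler: 48.7/2.14 = 22.7570
  plasticizer: 12.9/0.91 = 14.1758
  zinc oxide: 5.0/5.6 = 0.8929
Sum of volumes = 119.1265
SG = 166.6 / 119.1265 = 1.399

SG = 1.399


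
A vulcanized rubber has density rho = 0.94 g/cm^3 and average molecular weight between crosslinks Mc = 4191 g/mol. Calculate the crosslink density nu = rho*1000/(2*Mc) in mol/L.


nu = rho * 1000 / (2 * Mc)
nu = 0.94 * 1000 / (2 * 4191)
nu = 940.0 / 8382
nu = 0.1121 mol/L

0.1121 mol/L


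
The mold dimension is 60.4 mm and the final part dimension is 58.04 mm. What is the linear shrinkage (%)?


Shrinkage = (mold - part) / mold * 100
= (60.4 - 58.04) / 60.4 * 100
= 2.36 / 60.4 * 100
= 3.91%

3.91%


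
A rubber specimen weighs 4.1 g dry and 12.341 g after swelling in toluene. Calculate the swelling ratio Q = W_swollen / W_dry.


Q = W_swollen / W_dry
Q = 12.341 / 4.1
Q = 3.01

Q = 3.01


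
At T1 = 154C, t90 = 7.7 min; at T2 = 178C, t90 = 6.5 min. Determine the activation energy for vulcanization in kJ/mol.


T1 = 427.15 K, T2 = 451.15 K
1/T1 - 1/T2 = 1.2454e-04
ln(t1/t2) = ln(7.7/6.5) = 0.1694
Ea = 8.314 * 0.1694 / 1.2454e-04 = 11309.9345 J/mol
Ea = 11.31 kJ/mol

11.31 kJ/mol


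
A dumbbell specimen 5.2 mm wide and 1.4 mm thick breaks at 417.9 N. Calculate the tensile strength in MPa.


Area = width * thickness = 5.2 * 1.4 = 7.28 mm^2
TS = force / area = 417.9 / 7.28 = 57.4 MPa

57.4 MPa


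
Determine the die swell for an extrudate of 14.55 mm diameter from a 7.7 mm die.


Die swell ratio = D_extrudate / D_die
= 14.55 / 7.7
= 1.89

Die swell = 1.89


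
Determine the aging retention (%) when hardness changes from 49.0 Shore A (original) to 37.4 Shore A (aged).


Retention = aged / original * 100
= 37.4 / 49.0 * 100
= 76.3%

76.3%


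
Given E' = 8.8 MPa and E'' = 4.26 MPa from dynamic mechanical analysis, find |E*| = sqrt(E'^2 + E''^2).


|E*| = sqrt(E'^2 + E''^2)
= sqrt(8.8^2 + 4.26^2)
= sqrt(77.4400 + 18.1476)
= 9.777 MPa

9.777 MPa


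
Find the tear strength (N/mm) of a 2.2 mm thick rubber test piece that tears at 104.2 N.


Tear strength = force / thickness
= 104.2 / 2.2
= 47.36 N/mm

47.36 N/mm


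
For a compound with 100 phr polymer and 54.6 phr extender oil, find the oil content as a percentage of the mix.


Oil % = oil / (100 + oil) * 100
= 54.6 / (100 + 54.6) * 100
= 54.6 / 154.6 * 100
= 35.32%

35.32%


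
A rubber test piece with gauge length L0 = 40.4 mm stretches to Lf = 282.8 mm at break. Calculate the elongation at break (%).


Elongation = (Lf - L0) / L0 * 100
= (282.8 - 40.4) / 40.4 * 100
= 242.4 / 40.4 * 100
= 600.0%

600.0%


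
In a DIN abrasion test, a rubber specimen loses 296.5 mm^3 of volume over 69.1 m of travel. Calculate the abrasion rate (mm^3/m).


Rate = volume_loss / distance
= 296.5 / 69.1
= 4.291 mm^3/m

4.291 mm^3/m


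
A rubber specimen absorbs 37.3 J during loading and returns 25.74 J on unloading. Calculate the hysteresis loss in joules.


Hysteresis loss = loading - unloading
= 37.3 - 25.74
= 11.56 J

11.56 J


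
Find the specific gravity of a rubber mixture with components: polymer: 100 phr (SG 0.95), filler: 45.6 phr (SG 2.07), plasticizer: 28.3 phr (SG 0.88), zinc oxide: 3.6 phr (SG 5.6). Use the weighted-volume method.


Sum of weights = 177.5
Volume contributions:
  polymer: 100/0.95 = 105.2632
  filler: 45.6/2.07 = 22.0290
  plasticizer: 28.3/0.88 = 32.1591
  zinc oxide: 3.6/5.6 = 0.6429
Sum of volumes = 160.0941
SG = 177.5 / 160.0941 = 1.109

SG = 1.109


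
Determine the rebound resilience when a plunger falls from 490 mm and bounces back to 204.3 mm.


Resilience = h_rebound / h_drop * 100
= 204.3 / 490 * 100
= 41.7%

41.7%


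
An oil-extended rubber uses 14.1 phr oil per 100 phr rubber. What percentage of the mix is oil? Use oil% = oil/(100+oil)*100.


Oil % = oil / (100 + oil) * 100
= 14.1 / (100 + 14.1) * 100
= 14.1 / 114.1 * 100
= 12.36%

12.36%


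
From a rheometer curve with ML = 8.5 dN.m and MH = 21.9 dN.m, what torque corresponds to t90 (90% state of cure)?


M90 = ML + 0.9 * (MH - ML)
M90 = 8.5 + 0.9 * (21.9 - 8.5)
M90 = 8.5 + 0.9 * 13.4
M90 = 20.56 dN.m

20.56 dN.m


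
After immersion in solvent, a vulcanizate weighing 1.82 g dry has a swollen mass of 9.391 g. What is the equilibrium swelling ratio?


Q = W_swollen / W_dry
Q = 9.391 / 1.82
Q = 5.16

Q = 5.16


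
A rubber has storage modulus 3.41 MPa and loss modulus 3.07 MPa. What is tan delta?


tan delta = E'' / E'
= 3.07 / 3.41
= 0.9003

tan delta = 0.9003


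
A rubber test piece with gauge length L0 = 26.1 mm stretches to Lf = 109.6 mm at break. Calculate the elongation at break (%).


Elongation = (Lf - L0) / L0 * 100
= (109.6 - 26.1) / 26.1 * 100
= 83.5 / 26.1 * 100
= 319.9%

319.9%


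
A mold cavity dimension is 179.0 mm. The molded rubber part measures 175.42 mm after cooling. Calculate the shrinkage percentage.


Shrinkage = (mold - part) / mold * 100
= (179.0 - 175.42) / 179.0 * 100
= 3.58 / 179.0 * 100
= 2.0%

2.0%


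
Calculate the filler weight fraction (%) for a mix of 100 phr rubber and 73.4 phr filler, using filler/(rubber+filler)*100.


Filler % = filler / (rubber + filler) * 100
= 73.4 / (100 + 73.4) * 100
= 73.4 / 173.4 * 100
= 42.33%

42.33%
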